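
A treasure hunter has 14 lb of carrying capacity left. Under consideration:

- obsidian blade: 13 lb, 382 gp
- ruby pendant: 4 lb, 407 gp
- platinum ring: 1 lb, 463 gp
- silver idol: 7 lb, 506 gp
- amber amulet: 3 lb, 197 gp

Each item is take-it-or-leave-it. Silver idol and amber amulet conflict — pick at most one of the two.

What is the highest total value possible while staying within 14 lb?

Density check — platinum ring 463.00, ruby pendant 101.75, silver idol 72.29 are the best per lb.
Taking ruby pendant + platinum ring + silver idol: 12 lb used, 1376 in value.

1376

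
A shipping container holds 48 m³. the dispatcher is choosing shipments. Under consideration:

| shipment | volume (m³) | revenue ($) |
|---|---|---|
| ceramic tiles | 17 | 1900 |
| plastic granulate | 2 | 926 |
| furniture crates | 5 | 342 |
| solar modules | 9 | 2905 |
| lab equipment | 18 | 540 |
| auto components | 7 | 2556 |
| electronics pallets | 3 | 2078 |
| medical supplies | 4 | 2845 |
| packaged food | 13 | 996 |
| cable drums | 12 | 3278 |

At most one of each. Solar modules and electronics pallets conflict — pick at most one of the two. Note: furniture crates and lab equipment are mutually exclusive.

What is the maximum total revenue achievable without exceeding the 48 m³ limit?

Taking ceramic tiles + plastic granulate + auto components + electronics pallets + medical supplies + cable drums: 45 m³ used, 13583 in revenue.

13583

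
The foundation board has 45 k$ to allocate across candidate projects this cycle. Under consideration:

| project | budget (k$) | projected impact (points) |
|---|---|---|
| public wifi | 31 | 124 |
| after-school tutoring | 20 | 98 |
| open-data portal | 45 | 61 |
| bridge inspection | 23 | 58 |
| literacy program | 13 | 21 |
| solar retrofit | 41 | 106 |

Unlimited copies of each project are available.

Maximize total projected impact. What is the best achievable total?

Ranking by ratio (projected impact/k$): after-school tutoring 4.90, public wifi 4.00, solar retrofit 2.59.
Taking 2×after-school tutoring: 40 k$ used, 196 in projected impact.

196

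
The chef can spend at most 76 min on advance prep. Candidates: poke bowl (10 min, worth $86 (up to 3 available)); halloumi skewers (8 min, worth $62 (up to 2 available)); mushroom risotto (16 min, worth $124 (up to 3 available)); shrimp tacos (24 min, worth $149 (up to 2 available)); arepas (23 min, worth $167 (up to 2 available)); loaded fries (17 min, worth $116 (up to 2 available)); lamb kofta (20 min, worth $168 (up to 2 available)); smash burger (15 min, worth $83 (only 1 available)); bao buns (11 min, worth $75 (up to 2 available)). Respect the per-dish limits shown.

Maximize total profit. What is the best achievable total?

Ranking by ratio (profit/min): poke bowl 8.60, lamb kofta 8.40, halloumi skewers 7.75, mushroom risotto 7.75.
The ratio heuristic lands on 3×poke bowl + 2×lamb kofta (594) but leaves 6 min idle.
Replace poke bowl with mushroom risotto: the trade gains 38 net, giving 632 at 76 min.
Nothing else within 76 min beats 632.

632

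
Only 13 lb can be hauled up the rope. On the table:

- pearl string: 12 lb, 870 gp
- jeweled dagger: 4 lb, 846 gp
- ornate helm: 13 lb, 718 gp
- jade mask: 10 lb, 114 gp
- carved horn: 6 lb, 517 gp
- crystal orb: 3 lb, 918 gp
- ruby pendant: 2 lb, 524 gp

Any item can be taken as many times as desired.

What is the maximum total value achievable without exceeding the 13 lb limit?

Taking the top-ratio items first gives 4×crystal orb for 3672 (12 lb).
The 3 lb tied up in crystal orb is better spent on 2×ruby pendant — total rises to 3802 (13 lb).
Every other selection either busts 13 lb or fails to beat 3802.

3802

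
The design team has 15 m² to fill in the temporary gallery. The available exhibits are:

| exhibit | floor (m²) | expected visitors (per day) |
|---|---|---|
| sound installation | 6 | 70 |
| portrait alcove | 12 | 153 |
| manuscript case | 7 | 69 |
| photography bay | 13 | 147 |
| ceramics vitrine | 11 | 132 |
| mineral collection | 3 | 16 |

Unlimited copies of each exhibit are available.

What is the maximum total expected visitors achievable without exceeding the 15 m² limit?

Portrait alcove + mineral collection uses 15 of the 15 m² and totals 169.

169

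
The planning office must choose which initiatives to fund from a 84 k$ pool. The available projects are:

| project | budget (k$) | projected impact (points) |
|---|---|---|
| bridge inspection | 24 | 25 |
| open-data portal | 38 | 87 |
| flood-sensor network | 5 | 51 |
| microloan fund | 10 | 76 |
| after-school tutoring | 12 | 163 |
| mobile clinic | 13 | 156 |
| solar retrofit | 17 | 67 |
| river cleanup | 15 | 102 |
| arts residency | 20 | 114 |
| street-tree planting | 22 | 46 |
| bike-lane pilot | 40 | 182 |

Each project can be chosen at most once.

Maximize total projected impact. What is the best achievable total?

662

Density check — after-school tutoring 13.58, mobile clinic 12.00, flood-sensor network 10.20, microloan fund 7.60 are the best per k$.
Best packing: flood-sensor network + microloan fund + after-school tutoring + mobile clinic + river cleanup + arts residency — 75 k$, 662 total.
Next best is flood-sensor network + after-school tutoring + mobile clinic + solar retrofit + river cleanup + arts residency at 653 (82 k$) — short by 9.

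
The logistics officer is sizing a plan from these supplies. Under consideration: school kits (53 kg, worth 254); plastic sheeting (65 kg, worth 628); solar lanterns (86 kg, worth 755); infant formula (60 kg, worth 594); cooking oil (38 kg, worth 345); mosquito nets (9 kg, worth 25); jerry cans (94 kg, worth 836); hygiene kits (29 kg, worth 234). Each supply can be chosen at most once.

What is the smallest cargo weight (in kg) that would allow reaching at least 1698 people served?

188

Look for the lowest-cargo combination reaching 1698.
Taking plastic sheeting + jerry cans + hygiene kits gives 1698 (≥ 1698) for 188 kg.
Any bundle with less than 188 kg falls short of 1698.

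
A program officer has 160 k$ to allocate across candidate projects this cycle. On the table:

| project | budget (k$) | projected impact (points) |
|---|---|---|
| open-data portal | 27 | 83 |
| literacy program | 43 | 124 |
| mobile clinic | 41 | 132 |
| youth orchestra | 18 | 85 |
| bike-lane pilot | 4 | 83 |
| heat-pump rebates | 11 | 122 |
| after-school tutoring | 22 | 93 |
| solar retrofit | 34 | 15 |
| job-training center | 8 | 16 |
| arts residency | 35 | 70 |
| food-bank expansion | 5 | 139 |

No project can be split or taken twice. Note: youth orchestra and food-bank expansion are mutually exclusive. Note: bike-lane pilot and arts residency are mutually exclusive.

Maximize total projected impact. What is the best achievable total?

776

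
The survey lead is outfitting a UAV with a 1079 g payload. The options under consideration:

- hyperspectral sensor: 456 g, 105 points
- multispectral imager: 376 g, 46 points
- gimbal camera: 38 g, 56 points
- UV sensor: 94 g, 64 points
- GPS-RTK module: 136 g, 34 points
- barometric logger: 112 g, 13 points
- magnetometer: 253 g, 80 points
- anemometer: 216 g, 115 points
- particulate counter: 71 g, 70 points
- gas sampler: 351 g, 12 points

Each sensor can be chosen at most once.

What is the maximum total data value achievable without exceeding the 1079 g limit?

By data value per g: gimbal camera 1.47, particulate counter 0.99, UV sensor 0.68, anemometer 0.53 lead.
A density-first pass picks gimbal camera + UV sensor + GPS-RTK module + barometric logger + magnetometer + anemometer + particulate counter — 432 at 920 g.
The 365 g tied up in barometric logger and magnetometer is better spent on hyperspectral sensor — total rises to 444 (1011 g).
Runner-up gimbal camera + UV sensor + GPS-RTK module + barometric logger + magnetometer + anemometer + particulate counter tops out at 432.

444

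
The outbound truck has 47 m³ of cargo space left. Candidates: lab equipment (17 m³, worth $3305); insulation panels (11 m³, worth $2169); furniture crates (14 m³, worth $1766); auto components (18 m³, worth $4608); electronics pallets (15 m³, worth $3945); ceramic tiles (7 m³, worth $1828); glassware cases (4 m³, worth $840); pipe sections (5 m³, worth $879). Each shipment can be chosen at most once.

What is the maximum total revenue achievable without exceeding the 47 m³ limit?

Density check — electronics pallets 263.00, ceramic tiles 261.14, auto components 256.00, glassware cases 210.00 are the best per m³.
Taking the top-ratio shipments first gives auto components + electronics pallets + ceramic tiles + glassware cases for 11221 (44 m³).
Replace glassware cases with pipe sections: the trade gains 39 net, giving 11260 at 45 m³.
Runner-up auto components + electronics pallets + ceramic tiles + glassware cases tops out at 11221.

11260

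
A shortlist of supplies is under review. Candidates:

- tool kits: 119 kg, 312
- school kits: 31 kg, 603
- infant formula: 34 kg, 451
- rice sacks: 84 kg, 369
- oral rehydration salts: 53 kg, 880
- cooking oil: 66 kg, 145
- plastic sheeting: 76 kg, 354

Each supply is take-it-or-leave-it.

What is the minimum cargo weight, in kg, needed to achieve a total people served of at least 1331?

Minimise kg subject to total people served ≥ 1331.
school kits + oral rehydration salts: 1483 people served at 84 kg.
Below 84 kg the best achievable stays under 1331.

84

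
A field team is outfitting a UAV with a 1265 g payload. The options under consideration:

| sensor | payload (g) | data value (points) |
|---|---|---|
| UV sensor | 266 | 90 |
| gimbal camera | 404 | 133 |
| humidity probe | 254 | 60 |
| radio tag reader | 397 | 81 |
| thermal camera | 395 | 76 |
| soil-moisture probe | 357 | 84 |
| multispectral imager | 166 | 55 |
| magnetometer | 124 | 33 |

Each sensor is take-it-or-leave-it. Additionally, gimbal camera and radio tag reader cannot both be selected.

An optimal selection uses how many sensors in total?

Best achievable data value is 371.
UV sensor + gimbal camera + humidity probe + multispectral imager + magnetometer hits 371 at 1214 g.
Every optimal selection uses 5 sensors.

5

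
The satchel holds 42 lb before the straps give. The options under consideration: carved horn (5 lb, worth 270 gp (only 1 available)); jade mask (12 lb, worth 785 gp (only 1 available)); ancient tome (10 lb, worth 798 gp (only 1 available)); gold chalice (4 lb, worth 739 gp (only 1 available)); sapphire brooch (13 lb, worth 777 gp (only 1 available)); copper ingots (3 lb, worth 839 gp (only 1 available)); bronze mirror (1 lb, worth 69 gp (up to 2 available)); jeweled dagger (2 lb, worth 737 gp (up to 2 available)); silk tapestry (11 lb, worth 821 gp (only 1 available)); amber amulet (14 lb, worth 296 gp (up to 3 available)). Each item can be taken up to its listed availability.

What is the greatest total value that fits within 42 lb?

5079

By value per lb: jeweled dagger 368.50, copper ingots 279.67, gold chalice 184.75, ancient tome 79.80 lead.
Taking carved horn + ancient tome + gold chalice + copper ingots + 2×bronze mirror + 2×jeweled dagger + silk tapestry: 39 lb used, 5079 in value.
Every other selection either busts 42 lb or exceeds an availability limit or fails to beat 5079.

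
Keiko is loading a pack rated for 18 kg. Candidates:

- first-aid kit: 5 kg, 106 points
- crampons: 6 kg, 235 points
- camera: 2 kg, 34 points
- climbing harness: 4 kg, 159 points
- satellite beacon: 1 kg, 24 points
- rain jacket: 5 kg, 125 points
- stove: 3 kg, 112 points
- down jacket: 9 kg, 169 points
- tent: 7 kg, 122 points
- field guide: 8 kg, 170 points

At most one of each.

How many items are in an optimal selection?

Best achievable utility is 631.
crampons + climbing harness + rain jacket + stove hits 631 at 18 kg.
All optima have 4 items.

4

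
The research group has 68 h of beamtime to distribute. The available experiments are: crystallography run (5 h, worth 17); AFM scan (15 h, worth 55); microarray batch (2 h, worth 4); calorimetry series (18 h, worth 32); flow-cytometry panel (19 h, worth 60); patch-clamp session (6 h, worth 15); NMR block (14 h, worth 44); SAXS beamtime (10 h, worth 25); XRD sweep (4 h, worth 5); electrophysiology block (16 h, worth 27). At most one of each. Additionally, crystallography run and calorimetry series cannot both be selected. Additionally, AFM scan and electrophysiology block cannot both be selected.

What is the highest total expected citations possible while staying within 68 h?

206

Ranking by ratio (expected citations/h): AFM scan 3.67, crystallography run 3.40, flow-cytometry panel 3.16, NMR block 3.14.
The ratio heuristic lands on crystallography run + AFM scan + microarray batch + flow-cytometry panel + patch-clamp session + NMR block + XRD sweep (200) but leaves 3 h idle.
Dropping microarray batch and patch-clamp session frees 8 h; slotting in SAXS beamtime (10 h) lifts the total to 206 at 67 h.
Nothing else feasible within 68 h beats 206.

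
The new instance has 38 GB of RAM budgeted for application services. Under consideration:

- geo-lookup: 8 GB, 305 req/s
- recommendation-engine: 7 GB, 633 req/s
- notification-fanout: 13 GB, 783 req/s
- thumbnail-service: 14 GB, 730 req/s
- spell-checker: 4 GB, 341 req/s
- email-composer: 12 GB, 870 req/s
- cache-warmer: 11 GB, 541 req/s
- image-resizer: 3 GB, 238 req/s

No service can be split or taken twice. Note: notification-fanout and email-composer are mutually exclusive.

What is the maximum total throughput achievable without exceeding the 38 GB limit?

By throughput per GB: recommendation-engine 90.43, spell-checker 85.25, image-resizer 79.33 lead.
Best packing: recommendation-engine + spell-checker + email-composer + cache-warmer + image-resizer — 37 GB, 2623 total.
Every other selection either busts 38 GB or breaks a pairing rule or fails to beat 2623.

2623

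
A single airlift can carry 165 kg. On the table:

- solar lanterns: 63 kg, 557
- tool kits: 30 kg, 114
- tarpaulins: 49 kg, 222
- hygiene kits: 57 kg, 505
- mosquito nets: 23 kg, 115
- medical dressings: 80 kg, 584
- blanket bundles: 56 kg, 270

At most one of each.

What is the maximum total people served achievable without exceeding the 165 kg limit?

1204

A density-first pass picks solar lanterns + hygiene kits + mosquito nets — 1177 at 143 kg.
Dropping solar lanterns frees 63 kg; slotting in medical dressings (80 kg) lifts the total to 1204 at 160 kg.
Runner-up solar lanterns + hygiene kits + mosquito nets tops out at 1177.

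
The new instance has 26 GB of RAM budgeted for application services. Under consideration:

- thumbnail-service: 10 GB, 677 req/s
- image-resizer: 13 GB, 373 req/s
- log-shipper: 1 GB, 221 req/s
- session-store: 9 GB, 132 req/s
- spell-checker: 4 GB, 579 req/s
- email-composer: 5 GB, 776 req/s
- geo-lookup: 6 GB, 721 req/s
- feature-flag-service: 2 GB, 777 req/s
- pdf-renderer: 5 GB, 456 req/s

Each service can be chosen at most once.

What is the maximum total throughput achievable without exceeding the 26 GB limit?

3530

Best packing: log-shipper + spell-checker + email-composer + geo-lookup + feature-flag-service + pdf-renderer — 23 GB, 3530 total.
Next best is spell-checker + email-composer + geo-lookup + feature-flag-service + pdf-renderer at 3309 (22 GB) — short by 221.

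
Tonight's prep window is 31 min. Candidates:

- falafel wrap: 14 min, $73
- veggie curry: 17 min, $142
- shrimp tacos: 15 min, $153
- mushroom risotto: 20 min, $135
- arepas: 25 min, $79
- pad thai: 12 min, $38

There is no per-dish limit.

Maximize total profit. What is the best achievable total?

306

2×shrimp tacos uses 30 of the 31 min and totals 306.
Nothing else within 31 min beats 306.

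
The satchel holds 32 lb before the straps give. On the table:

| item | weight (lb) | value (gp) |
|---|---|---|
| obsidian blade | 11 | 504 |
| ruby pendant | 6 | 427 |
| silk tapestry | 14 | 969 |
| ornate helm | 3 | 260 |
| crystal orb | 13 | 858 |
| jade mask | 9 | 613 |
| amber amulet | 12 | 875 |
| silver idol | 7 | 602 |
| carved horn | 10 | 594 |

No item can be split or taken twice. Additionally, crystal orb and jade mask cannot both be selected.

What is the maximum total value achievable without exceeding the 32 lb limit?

2350

Greedy by ratio would take ruby pendant + ornate helm + amber amulet + silver idol: 28 lb used, total 2164.
Dropping ruby pendant frees 6 lb; slotting in jade mask (9 lb) lifts the total to 2350 at 31 lb.
No other feasible combination exceeds 2350.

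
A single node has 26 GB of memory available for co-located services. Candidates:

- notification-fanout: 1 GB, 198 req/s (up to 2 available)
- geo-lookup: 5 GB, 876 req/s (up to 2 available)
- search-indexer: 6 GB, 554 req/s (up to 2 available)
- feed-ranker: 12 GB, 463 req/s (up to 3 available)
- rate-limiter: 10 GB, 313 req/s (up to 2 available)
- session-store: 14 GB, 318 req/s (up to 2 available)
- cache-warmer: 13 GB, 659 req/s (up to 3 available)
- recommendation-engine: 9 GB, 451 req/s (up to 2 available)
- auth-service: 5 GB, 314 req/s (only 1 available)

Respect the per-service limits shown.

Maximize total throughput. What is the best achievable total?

The ratio ordering already packs tightly: 2×notification-fanout + 2×geo-lookup + 2×search-indexer, 24 GB, 3256.

3256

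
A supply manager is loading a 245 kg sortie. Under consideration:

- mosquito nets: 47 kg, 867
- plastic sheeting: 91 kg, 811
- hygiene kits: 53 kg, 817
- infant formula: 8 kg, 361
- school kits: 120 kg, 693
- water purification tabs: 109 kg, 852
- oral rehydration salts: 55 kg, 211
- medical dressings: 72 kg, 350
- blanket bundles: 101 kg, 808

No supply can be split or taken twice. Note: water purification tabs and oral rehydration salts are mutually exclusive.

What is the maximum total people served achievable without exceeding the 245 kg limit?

2897

Taking the top-ratio supplies first gives mosquito nets + plastic sheeting + hygiene kits + infant formula for 2856 (199 kg).
The 91 kg tied up in plastic sheeting is better spent on water purification tabs — total rises to 2897 (217 kg).
No other feasible combination exceeds 2897.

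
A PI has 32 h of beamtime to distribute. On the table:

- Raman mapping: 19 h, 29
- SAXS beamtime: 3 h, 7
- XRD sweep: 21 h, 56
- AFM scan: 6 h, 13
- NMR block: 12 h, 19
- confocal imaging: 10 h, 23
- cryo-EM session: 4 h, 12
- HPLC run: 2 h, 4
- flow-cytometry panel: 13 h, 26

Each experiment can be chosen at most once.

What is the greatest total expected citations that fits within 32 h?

81

By expected citations per h: cryo-EM session 3.00, XRD sweep 2.67, SAXS beamtime 2.33, confocal imaging 2.30 lead.
Taking the top-ratio experiments first gives SAXS beamtime + XRD sweep + cryo-EM session + HPLC run for 79 (30 h).
Replace SAXS beamtime and HPLC run with AFM scan: the trade gains 2 net, giving 81 at 31 h.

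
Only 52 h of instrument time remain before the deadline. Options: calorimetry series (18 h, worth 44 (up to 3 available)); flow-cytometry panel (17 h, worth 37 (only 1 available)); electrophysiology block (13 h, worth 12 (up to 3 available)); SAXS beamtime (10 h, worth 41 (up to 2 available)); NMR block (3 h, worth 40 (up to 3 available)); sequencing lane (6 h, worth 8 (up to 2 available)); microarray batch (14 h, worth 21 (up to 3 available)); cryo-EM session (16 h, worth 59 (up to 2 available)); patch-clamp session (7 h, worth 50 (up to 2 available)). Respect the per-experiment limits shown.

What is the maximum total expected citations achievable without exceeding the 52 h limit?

320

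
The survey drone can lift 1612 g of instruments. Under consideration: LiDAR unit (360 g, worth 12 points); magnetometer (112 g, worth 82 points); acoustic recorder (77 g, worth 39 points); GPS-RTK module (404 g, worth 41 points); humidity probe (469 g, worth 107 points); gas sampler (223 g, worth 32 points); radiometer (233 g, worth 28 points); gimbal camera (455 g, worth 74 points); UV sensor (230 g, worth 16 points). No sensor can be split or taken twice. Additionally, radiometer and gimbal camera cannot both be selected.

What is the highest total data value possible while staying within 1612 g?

350

Magnetometer + acoustic recorder + humidity probe + gas sampler + gimbal camera + UV sensor uses 1566 of the 1612 g and totals 350.
Next best is magnetometer + acoustic recorder + GPS-RTK module + humidity probe + gimbal camera at 343 (1517 g) — short by 7.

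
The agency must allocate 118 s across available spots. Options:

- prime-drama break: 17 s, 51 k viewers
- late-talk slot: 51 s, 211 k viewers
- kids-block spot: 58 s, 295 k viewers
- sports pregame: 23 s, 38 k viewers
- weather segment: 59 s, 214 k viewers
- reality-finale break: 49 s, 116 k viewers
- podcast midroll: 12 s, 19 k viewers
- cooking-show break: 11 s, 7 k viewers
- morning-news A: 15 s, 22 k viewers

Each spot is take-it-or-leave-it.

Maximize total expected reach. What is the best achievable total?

509

Taking the top-ratio spots first gives late-talk slot + kids-block spot for 506 (109 s).
Dropping late-talk slot frees 51 s; slotting in weather segment (59 s) lifts the total to 509 at 117 s.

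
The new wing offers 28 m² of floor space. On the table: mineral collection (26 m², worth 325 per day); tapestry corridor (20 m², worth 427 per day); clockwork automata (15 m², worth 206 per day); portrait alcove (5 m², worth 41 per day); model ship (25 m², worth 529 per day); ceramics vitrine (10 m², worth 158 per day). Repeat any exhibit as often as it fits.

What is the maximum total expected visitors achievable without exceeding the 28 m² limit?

Density check — tapestry corridor 21.35, model ship 21.16, ceramics vitrine 15.80, clockwork automata 13.73 are the best per m².
Taking the top-ratio exhibits first gives tapestry corridor + portrait alcove for 468 (25 m²).
The 25 m² tied up in tapestry corridor and portrait alcove is better spent on model ship — total rises to 529 (25 m²).
No other feasible combination exceeds 529.

529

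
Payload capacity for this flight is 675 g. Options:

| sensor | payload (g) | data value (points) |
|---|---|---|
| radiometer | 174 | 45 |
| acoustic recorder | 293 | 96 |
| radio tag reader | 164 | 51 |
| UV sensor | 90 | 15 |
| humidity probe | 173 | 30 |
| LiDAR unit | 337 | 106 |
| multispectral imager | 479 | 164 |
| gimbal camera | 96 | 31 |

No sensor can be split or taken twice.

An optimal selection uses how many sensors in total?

Best achievable data value is 215.
radio tag reader + multispectral imager hits 215 at 643 g.
All optima have 2 sensors.

2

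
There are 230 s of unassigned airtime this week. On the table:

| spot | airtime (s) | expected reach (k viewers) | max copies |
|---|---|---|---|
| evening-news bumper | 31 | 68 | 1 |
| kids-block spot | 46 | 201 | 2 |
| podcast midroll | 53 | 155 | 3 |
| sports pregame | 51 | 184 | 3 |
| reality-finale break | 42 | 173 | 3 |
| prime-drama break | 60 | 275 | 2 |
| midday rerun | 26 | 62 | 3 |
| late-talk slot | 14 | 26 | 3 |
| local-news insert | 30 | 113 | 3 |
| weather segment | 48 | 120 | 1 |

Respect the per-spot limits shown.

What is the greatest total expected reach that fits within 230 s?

978

By expected reach per s: prime-drama break 4.58, kids-block spot 4.37, reality-finale break 4.12 lead.
Best packing: 2×kids-block spot + 2×prime-drama break + late-talk slot — 226 s, 978 total.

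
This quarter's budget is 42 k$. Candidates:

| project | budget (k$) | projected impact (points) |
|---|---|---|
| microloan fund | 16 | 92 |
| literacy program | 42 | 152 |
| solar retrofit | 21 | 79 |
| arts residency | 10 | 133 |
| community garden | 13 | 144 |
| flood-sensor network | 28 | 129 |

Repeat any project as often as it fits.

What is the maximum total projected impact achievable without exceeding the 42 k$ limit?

532

The ratio ordering already packs tightly: 4×arts residency, 40 k$, 532.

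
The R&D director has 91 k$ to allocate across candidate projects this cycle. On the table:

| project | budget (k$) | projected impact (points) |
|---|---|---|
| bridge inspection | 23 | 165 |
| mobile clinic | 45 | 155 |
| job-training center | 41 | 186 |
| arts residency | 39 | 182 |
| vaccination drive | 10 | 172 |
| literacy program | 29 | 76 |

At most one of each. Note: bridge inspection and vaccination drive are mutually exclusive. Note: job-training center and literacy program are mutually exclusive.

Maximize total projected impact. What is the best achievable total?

540

Job-training center + arts residency + vaccination drive uses 90 of the 91 k$ and totals 540.
Next best is arts residency + vaccination drive + literacy program at 430 (78 k$) — short by 110.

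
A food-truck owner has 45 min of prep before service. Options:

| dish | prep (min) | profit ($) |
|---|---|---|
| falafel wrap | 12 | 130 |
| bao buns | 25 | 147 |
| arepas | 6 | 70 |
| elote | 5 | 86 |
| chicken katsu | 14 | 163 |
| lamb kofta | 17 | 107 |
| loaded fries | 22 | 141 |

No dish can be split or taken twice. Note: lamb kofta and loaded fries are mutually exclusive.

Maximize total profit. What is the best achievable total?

Best packing: falafel wrap + arepas + elote + chicken katsu — 37 min, 449 total.
That's the maximum — no feasible swap from here does better than 449.

449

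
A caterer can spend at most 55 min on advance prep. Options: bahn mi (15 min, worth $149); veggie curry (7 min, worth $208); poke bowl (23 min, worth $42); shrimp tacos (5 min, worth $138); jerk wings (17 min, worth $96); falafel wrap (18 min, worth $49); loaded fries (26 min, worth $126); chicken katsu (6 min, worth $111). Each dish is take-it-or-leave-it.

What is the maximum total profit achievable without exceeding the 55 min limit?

Taking bahn mi + veggie curry + shrimp tacos + jerk wings + chicken katsu: 50 min used, 702 in profit.
Runner-up bahn mi + veggie curry + shrimp tacos + falafel wrap + chicken katsu tops out at 655.

702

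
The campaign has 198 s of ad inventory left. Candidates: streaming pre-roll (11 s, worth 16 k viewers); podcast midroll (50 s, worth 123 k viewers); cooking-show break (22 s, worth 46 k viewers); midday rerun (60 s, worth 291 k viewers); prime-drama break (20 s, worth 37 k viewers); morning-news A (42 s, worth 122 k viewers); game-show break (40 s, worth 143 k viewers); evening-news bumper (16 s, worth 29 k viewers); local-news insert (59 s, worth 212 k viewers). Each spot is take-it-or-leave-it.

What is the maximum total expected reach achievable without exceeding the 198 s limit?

Taking cooking-show break + midday rerun + game-show break + evening-news bumper + local-news insert: 197 s used, 721 in expected reach.

721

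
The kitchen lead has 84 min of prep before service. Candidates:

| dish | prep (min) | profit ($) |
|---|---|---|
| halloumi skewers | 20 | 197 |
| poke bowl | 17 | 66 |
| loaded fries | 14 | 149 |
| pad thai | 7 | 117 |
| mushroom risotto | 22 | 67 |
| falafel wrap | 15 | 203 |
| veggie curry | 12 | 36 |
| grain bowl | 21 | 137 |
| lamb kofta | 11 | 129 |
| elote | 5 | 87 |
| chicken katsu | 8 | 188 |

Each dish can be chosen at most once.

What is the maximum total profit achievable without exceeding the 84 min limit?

1070

Halloumi skewers + loaded fries + pad thai + falafel wrap + lamb kofta + elote + chicken katsu uses 80 of the 84 min and totals 1070.
The spare 4 min is too small for any remaining dish, and no exchange beats 1070.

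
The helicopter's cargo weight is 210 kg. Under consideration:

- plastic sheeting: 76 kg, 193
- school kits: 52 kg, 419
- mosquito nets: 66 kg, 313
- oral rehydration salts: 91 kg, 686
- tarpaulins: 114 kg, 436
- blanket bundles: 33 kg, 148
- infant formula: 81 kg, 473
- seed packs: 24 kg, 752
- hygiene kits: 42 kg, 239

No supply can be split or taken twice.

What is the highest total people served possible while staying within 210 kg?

Density check — seed packs 31.33, school kits 8.06, oral rehydration salts 7.54 are the best per kg.
School kits + oral rehydration salts + seed packs + hygiene kits uses 209 of the 210 kg and totals 2096.
That's the maximum — no swap from here does better than 2096.

2096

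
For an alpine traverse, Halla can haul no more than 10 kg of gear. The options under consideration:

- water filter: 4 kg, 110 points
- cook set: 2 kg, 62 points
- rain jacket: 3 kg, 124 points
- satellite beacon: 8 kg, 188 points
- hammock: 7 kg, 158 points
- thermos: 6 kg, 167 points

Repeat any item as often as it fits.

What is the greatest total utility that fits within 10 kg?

372

By utility per kg: rain jacket 41.33, cook set 31.00, thermos 27.83 lead.
Taking 2×cook set + 2×rain jacket: 10 kg used, 372 in utility.
Every other selection either busts 10 kg or fails to beat 372.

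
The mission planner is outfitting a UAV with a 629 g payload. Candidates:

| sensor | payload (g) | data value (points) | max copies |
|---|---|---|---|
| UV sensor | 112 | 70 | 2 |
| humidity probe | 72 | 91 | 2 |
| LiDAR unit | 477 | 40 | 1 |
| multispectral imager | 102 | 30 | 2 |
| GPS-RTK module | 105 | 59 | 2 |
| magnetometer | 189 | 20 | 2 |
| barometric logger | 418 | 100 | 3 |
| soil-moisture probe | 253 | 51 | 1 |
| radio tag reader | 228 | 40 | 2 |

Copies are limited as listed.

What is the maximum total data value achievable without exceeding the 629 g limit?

2×UV sensor + 2×humidity probe + 2×GPS-RTK module uses 578 of the 629 g and totals 440.

440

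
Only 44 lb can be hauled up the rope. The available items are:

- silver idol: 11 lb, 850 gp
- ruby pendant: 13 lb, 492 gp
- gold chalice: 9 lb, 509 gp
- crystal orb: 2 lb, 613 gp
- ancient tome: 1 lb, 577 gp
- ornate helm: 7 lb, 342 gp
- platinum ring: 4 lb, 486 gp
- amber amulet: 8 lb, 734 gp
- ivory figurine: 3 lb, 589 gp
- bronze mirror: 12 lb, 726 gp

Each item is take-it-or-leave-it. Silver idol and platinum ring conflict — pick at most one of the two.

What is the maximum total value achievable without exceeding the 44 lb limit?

4431

Silver idol + crystal orb + ancient tome + ornate helm + amber amulet + ivory figurine + bronze mirror uses 44 of the 44 lb and totals 4431.
The closest alternative, gold chalice + crystal orb + ancient tome + platinum ring + amber amulet + ivory figurine + bronze mirror, reaches only 4234.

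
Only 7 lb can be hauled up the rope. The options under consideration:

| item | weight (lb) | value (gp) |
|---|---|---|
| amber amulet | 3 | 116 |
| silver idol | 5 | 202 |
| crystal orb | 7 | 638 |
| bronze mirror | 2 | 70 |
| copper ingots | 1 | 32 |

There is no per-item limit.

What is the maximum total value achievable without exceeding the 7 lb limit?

Best packing: crystal orb — 7 lb, 638 total.
Every other selection either busts 7 lb or fails to beat 638.

638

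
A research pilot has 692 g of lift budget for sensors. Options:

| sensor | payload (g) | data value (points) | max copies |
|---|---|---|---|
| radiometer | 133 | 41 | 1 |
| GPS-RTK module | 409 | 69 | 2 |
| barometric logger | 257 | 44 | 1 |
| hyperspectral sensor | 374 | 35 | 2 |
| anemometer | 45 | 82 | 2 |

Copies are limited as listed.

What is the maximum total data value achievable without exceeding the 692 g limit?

Density check — anemometer 1.82, radiometer 0.31, barometric logger 0.17 are the best per g.
A density-first pass picks radiometer + barometric logger + 2×anemometer — 249 at 480 g.
Dropping barometric logger frees 257 g; slotting in GPS-RTK module (409 g) lifts the total to 274 at 632 g.
That's the maximum — no swap from here does better than 274.

274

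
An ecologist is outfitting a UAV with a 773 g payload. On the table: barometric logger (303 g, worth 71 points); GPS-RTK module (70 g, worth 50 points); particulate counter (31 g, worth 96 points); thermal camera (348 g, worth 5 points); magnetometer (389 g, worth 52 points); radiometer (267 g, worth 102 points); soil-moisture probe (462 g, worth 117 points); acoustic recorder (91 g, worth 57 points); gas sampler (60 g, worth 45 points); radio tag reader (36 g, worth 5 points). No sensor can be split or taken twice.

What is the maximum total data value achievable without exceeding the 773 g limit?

Density check — particulate counter 3.10, gas sampler 0.75, GPS-RTK module 0.71 are the best per g.
A density-first pass picks GPS-RTK module + particulate counter + radiometer + acoustic recorder + gas sampler + radio tag reader — 355 at 555 g.
Replace gas sampler and radio tag reader with barometric logger: the trade gains 21 net, giving 376 at 762 g.
An exhaustive check of the 1024 subsets confirms 376.

376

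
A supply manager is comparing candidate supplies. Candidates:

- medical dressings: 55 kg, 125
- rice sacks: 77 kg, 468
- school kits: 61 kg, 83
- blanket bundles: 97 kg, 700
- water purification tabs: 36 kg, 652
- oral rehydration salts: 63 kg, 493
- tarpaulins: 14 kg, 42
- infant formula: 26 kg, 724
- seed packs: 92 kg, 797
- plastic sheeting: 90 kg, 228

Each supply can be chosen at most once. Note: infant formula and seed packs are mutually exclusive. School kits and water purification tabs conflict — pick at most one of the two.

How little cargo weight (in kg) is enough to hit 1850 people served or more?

125

Look for the lowest-cargo combination reaching 1850.
Taking water purification tabs + oral rehydration salts + infant formula gives 1869 (≥ 1850) for 125 kg.
Below 125 kg the best achievable stays under 1850.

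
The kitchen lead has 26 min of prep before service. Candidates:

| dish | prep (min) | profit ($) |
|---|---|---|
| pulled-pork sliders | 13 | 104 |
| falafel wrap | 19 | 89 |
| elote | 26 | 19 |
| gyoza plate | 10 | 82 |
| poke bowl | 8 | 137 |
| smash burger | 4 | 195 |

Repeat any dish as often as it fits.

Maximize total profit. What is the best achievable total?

1170

Density check — smash burger 48.75, poke bowl 17.12, gyoza plate 8.20 are the best per min.
6×smash burger uses 24 of the 26 min and totals 1170.
No other feasible combination exceeds 1170.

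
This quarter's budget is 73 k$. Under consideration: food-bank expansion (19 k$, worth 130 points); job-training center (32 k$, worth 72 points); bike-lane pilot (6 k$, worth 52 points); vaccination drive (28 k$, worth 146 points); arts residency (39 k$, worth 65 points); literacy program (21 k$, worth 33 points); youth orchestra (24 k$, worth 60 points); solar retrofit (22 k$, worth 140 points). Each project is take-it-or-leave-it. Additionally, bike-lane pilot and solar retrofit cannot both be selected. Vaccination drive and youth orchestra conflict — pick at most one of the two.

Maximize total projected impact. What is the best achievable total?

416

Food-bank expansion + vaccination drive + solar retrofit uses 69 of the 73 k$ and totals 416.
Runner-up food-bank expansion + job-training center + solar retrofit tops out at 342.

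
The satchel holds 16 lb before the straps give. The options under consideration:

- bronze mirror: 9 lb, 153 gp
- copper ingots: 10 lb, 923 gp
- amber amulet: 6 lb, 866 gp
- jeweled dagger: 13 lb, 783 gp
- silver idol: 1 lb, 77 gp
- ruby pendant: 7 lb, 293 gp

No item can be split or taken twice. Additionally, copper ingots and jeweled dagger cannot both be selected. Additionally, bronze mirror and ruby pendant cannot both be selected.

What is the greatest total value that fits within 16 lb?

1789

Best packing: copper ingots + amber amulet — 16 lb, 1789 total.
Next best is amber amulet + silver idol + ruby pendant at 1236 (14 lb) — short by 553.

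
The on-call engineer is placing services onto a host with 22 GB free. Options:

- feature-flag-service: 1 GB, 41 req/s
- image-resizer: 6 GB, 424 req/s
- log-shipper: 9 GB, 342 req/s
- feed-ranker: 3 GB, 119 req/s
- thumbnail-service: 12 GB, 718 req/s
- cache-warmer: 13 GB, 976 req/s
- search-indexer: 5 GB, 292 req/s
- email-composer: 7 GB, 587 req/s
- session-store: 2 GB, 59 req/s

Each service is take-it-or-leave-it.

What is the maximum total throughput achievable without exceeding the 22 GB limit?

The ratio heuristic lands on feature-flag-service + cache-warmer + email-composer (1604) but leaves 1 GB idle.
The 1 GB tied up in feature-flag-service is better spent on session-store — total rises to 1622 (22 GB).

1622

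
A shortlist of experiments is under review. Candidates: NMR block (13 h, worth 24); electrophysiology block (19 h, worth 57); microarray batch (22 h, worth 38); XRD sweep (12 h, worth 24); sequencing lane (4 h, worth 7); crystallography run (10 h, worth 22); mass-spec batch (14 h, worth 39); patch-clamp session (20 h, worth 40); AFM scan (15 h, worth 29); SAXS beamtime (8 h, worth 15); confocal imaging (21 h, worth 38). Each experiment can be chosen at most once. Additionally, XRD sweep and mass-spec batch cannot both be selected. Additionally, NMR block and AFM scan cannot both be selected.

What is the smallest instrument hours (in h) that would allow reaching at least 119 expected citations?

46

Need the lightest bundle worth ≥ 119.
NMR block + electrophysiology block + mass-spec batch reaches 120 using 46 h.
Any bundle with less than 46 h falls short of 119.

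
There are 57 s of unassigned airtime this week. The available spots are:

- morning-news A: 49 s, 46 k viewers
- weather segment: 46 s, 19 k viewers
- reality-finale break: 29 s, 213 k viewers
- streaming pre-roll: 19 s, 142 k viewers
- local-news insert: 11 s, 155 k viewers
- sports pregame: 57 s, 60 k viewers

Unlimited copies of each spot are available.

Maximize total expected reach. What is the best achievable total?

The ratio ordering already packs tightly: 5×local-news insert, 55 s, 775.

775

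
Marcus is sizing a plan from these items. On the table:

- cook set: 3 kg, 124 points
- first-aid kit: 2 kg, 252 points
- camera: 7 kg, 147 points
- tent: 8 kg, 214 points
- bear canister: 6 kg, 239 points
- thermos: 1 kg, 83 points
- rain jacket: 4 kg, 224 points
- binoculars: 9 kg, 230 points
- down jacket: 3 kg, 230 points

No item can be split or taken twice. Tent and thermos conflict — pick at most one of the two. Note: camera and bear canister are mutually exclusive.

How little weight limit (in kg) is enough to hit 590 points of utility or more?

Need the lightest bundle worth ≥ 590.
cook set + first-aid kit + down jacket: 606 utility at 8 kg.
Any bundle with less than 8 kg falls short of 590.

8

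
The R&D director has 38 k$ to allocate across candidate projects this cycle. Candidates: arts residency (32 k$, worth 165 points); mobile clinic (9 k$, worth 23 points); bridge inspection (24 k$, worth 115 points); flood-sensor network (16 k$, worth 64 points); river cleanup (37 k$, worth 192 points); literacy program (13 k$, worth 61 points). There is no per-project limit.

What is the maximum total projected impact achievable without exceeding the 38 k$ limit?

Best packing: river cleanup — 37 k$, 192 total.

192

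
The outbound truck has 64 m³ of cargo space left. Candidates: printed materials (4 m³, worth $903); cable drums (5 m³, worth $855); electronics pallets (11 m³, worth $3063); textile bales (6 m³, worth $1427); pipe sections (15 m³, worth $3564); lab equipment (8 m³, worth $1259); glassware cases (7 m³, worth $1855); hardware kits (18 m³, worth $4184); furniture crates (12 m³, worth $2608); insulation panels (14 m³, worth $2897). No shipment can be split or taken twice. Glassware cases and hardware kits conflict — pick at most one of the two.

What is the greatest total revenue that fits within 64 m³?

15135

Best packing: electronics pallets + textile bales + pipe sections + hardware kits + insulation panels — 64 m³, 15135 total.
An exhaustive check of the 1024 subsets confirms 15135.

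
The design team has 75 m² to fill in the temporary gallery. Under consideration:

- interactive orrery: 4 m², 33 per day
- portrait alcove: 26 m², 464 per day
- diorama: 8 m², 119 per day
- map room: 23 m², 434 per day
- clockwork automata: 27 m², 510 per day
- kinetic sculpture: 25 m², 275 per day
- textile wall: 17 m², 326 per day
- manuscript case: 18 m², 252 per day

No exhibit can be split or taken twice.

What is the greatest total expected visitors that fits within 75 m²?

The ratio ordering already packs tightly: diorama + map room + clockwork automata + textile wall, 75 m², 1389.
Runner-up portrait alcove + diorama + map room + textile wall tops out at 1343.

1389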